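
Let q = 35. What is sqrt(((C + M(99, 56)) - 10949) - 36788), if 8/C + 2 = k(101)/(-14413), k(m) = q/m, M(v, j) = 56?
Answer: I*sqrt(8249120742565905)/415923 ≈ 218.37*I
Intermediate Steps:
k(m) = 35/m
C = -1663672/415923 (C = 8/(-2 + (35/101)/(-14413)) = 8/(-2 + (35*(1/101))*(-1/14413)) = 8/(-2 + (35/101)*(-1/14413)) = 8/(-2 - 5/207959) = 8/(-415923/207959) = 8*(-207959/415923) = -1663672/415923 ≈ -4.0000)
sqrt(((C + M(99, 56)) - 10949) - 36788) = sqrt(((-1663672/415923 + 56) - 10949) - 36788) = sqrt((21628016/415923 - 10949) - 36788) = sqrt(-4532312911/415923 - 36788) = sqrt(-19833288235/415923) = I*sqrt(8249120742565905)/415923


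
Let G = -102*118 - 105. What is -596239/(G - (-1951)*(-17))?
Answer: 596239/45308 ≈ 13.160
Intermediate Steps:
G = -12141 (G = -12036 - 105 = -12141)
-596239/(G - (-1951)*(-17)) = -596239/(-12141 - (-1951)*(-17)) = -596239/(-12141 - 1*33167) = -596239/(-12141 - 33167) = -596239/(-45308) = -596239*(-1/45308) = 596239/45308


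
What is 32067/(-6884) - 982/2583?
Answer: -89589149/17781372 ≈ -5.0384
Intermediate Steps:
32067/(-6884) - 982/2583 = 32067*(-1/6884) - 982*1/2583 = -32067/6884 - 982/2583 = -89589149/17781372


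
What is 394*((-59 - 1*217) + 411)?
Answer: 53190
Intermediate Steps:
394*((-59 - 1*217) + 411) = 394*((-59 - 217) + 411) = 394*(-276 + 411) = 394*135 = 53190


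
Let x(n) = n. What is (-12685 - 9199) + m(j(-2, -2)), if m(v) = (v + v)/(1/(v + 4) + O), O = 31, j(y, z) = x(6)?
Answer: -6805804/311 ≈ -21884.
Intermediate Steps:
j(y, z) = 6
m(v) = 2*v/(31 + 1/(4 + v)) (m(v) = (v + v)/(1/(v + 4) + 31) = (2*v)/(1/(4 + v) + 31) = (2*v)/(31 + 1/(4 + v)) = 2*v/(31 + 1/(4 + v)))
(-12685 - 9199) + m(j(-2, -2)) = (-12685 - 9199) + 2*6*(4 + 6)/(125 + 31*6) = -21884 + 2*6*10/(125 + 186) = -21884 + 2*6*10/311 = -21884 + 2*6*(1/311)*10 = -21884 + 120/311 = -6805804/311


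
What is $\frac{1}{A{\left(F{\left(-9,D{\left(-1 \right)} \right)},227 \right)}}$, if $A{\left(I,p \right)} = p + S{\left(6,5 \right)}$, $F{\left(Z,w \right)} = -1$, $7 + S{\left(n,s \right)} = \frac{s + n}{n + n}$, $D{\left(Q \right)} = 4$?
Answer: $\frac{12}{2651} \approx 0.0045266$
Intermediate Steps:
$S{\left(n,s \right)} = -7 + \frac{n + s}{2 n}$ ($S{\left(n,s \right)} = -7 + \frac{s + n}{n + n} = -7 + \frac{n + s}{2 n}$)
$A{\left(I,p \right)} = - \frac{73}{12} + p$ ($A{\left(I,p \right)} = p + \frac{5 - 78}{2 \cdot 6} = p + \frac{1}{2} \cdot \frac{1}{6} \left(5 - 78\right) = p + \frac{1}{2} \cdot \frac{1}{6} \left(-73\right) = p - \frac{73}{12} = - \frac{73}{12} + p$)
$\frac{1}{A{\left(F{\left(-9,D{\left(-1 \right)} \right)},227 \right)}} = \frac{1}{- \frac{73}{12} + 227} = \frac{1}{\frac{2651}{12}} = \frac{12}{2651}$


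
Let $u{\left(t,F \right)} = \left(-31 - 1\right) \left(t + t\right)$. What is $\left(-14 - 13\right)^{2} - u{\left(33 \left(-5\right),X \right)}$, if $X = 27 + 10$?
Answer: $-9831$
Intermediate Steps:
$X = 37$
$u{\left(t,F \right)} = - 64 t$ ($u{\left(t,F \right)} = - 32 \cdot 2 t = - 64 t$)
$\left(-14 - 13\right)^{2} - u{\left(33 \left(-5\right),X \right)} = \left(-14 - 13\right)^{2} - - 64 \cdot 33 \left(-5\right) = \left(-27\right)^{2} - \left(-64\right) \left(-165\right) = 729 - 10560 = -9831$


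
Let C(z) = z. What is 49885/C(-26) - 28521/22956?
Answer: -190983601/99476 ≈ -1919.9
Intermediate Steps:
49885/C(-26) - 28521/22956 = 49885/(-26) - 28521/22956 = 49885*(-1/26) - 28521*1/22956 = -49885/26 - 9507/7652 = -190983601/99476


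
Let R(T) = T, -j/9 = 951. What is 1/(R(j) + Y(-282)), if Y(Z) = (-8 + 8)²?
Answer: -1/8559 ≈ -0.00011684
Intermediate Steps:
j = -8559 (j = -9*951 = -8559)
Y(Z) = 0 (Y(Z) = 0² = 0)
1/(R(j) + Y(-282)) = 1/(-8559 + 0) = 1/(-8559) = -1/8559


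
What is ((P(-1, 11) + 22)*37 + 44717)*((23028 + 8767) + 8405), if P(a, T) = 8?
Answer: 1842245400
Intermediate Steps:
((P(-1, 11) + 22)*37 + 44717)*((23028 + 8767) + 8405) = ((8 + 22)*37 + 44717)*((23028 + 8767) + 8405) = (30*37 + 44717)*(31795 + 8405) = (1110 + 44717)*40200 = 45827*40200 = 1842245400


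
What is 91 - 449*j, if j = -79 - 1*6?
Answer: 38256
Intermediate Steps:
j = -85 (j = -79 - 6 = -85)
91 - 449*j = 91 - 449*(-85) = 91 + 38165 = 38256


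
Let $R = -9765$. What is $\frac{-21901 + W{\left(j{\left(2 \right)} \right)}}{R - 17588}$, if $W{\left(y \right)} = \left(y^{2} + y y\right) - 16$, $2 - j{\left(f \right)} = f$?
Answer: $\frac{21917}{27353} \approx 0.80126$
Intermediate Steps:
$j{\left(f \right)} = 2 - f$
$W{\left(y \right)} = -16 + 2 y^{2}$ ($W{\left(y \right)} = \left(y^{2} + y^{2}\right) - 16 = 2 y^{2} - 16 = -16 + 2 y^{2}$)
$\frac{-21901 + W{\left(j{\left(2 \right)} \right)}}{R - 17588} = \frac{-21901 - \left(16 - 2 \left(2 - 2\right)^{2}\right)}{-9765 - 17588} = \frac{-21901 - \left(16 - 2 \left(2 - 2\right)^{2}\right)}{-27353} = \left(-21901 - \left(16 - 2 \cdot 0^{2}\right)\right) \left(- \frac{1}{27353}\right) = \left(-21901 + \left(-16 + 2 \cdot 0\right)\right) \left(- \frac{1}{27353}\right) = \left(-21901 + \left(-16 + 0\right)\right) \left(- \frac{1}{27353}\right) = \left(-21901 - 16\right) \left(- \frac{1}{27353}\right) = \left(-21917\right) \left(- \frac{1}{27353}\right) = \frac{21917}{27353}$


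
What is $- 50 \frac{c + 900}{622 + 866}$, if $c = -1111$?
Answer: $\frac{5275}{744} \approx 7.0901$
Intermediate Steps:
$- 50 \frac{c + 900}{622 + 866} = - 50 \frac{-1111 + 900}{622 + 866} = - 50 \left(- \frac{211}{1488}\right) = - 50 \left(\left(-211\right) \frac{1}{1488}\right) = \left(-50\right) \left(- \frac{211}{1488}\right) = \frac{5275}{744}$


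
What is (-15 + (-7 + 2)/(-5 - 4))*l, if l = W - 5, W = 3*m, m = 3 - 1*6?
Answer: 1820/9 ≈ 202.22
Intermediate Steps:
m = -3 (m = 3 - 6 = -3)
W = -9 (W = 3*(-3) = -9)
l = -14 (l = -9 - 5 = -14)
(-15 + (-7 + 2)/(-5 - 4))*l = (-15 + (-7 + 2)/(-5 - 4))*(-14) = (-15 - 5/(-9))*(-14) = (-15 - 5*(-⅑))*(-14) = (-15 + 5/9)*(-14) = -130/9*(-14) = 1820/9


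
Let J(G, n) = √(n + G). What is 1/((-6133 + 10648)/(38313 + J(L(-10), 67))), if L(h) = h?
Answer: 297/35 + √57/4515 ≈ 8.4874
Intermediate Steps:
J(G, n) = √(G + n)
1/((-6133 + 10648)/(38313 + J(L(-10), 67))) = 1/((-6133 + 10648)/(38313 + √(-10 + 67))) = 1/(4515/(38313 + √57)) = 297/35 + √57/4515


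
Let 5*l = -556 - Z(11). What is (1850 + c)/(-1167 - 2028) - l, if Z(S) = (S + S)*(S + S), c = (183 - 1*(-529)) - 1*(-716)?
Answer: 661282/3195 ≈ 206.97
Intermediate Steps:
c = 1428 (c = (183 + 529) + 716 = 712 + 716 = 1428)
Z(S) = 4*S² (Z(S) = (2*S)*(2*S) = 4*S²)
l = -208 (l = (-556 - 4*11²)/5 = (-556 - 4*121)/5 = (-556 - 1*484)/5 = (-556 - 484)/5 = (⅕)*(-1040) = -208)
(1850 + c)/(-1167 - 2028) - l = (1850 + 1428)/(-1167 - 2028) - 1*(-208) = 3278/(-3195) + 208 = 3278*(-1/3195) + 208 = -3278/3195 + 208 = 661282/3195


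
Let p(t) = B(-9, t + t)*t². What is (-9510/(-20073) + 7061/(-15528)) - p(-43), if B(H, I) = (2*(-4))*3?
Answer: 4610572881457/103897848 ≈ 44376.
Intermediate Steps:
B(H, I) = -24 (B(H, I) = -8*3 = -24)
p(t) = -24*t²
(-9510/(-20073) + 7061/(-15528)) - p(-43) = (-9510/(-20073) + 7061/(-15528)) - (-24)*(-43)² = (-9510*(-1/20073) + 7061*(-1/15528)) - (-24)*1849 = (3170/6691 - 7061/15528) - 1*(-44376) = 1978609/103897848 + 44376 = 4610572881457/103897848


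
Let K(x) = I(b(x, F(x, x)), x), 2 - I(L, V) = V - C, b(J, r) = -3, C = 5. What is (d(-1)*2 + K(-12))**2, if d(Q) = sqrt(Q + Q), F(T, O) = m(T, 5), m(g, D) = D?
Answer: 353 + 76*I*sqrt(2) ≈ 353.0 + 107.48*I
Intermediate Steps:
F(T, O) = 5
d(Q) = sqrt(2)*sqrt(Q) (d(Q) = sqrt(2*Q) = sqrt(2)*sqrt(Q))
I(L, V) = 7 - V (I(L, V) = 2 - (V - 1*5) = 2 - (V - 5) = 2 - (-5 + V) = 2 + (5 - V) = 7 - V)
K(x) = 7 - x
(d(-1)*2 + K(-12))**2 = ((sqrt(2)*sqrt(-1))*2 + (7 - 1*(-12)))**2 = ((sqrt(2)*I)*2 + (7 + 12))**2 = ((I*sqrt(2))*2 + 19)**2 = (2*I*sqrt(2) + 19)**2 = (19 + 2*I*sqrt(2))**2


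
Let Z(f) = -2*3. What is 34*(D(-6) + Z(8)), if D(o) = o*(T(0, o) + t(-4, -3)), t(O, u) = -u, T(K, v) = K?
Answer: -816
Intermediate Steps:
Z(f) = -6
D(o) = 3*o (D(o) = o*(0 - 1*(-3)) = o*(0 + 3) = o*3 = 3*o)
34*(D(-6) + Z(8)) = 34*(3*(-6) - 6) = 34*(-18 - 6) = 34*(-24) = -816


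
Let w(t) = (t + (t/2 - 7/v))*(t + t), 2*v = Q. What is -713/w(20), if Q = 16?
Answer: -713/1165 ≈ -0.61202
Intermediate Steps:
v = 8 (v = (½)*16 = 8)
w(t) = 2*t*(-7/8 + 3*t/2) (w(t) = (t + (t/2 - 7/8))*(t + t) = (t + (t*(½) - 7*⅛))*(2*t) = (t + (t/2 - 7/8))*(2*t) = (t + (-7/8 + t/2))*(2*t) = (-7/8 + 3*t/2)*(2*t) = 2*t*(-7/8 + 3*t/2))
-713/w(20) = -713*1/(5*(-7 + 12*20)) = -713*1/(5*(-7 + 240)) = -713/((¼)*20*233) = -713/1165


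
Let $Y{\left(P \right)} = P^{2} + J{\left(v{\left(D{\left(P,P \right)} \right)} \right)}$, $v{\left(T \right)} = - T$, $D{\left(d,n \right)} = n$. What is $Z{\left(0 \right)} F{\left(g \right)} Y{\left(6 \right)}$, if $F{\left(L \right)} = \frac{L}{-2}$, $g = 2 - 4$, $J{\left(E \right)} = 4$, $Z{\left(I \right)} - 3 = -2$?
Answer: $40$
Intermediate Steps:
$Z{\left(I \right)} = 1$ ($Z{\left(I \right)} = 3 - 2 = 1$)
$g = -2$
$F{\left(L \right)} = - \frac{L}{2}$ ($F{\left(L \right)} = L \left(- \frac{1}{2}\right) = - \frac{L}{2}$)
$Y{\left(P \right)} = 4 + P^{2}$ ($Y{\left(P \right)} = P^{2} + 4 = 4 + P^{2}$)
$Z{\left(0 \right)} F{\left(g \right)} Y{\left(6 \right)} = 1 \left(\left(- \frac{1}{2}\right) \left(-2\right)\right) \left(4 + 6^{2}\right) = 1 \cdot 1 \left(4 + 36\right) = 1 \cdot 40 = 40$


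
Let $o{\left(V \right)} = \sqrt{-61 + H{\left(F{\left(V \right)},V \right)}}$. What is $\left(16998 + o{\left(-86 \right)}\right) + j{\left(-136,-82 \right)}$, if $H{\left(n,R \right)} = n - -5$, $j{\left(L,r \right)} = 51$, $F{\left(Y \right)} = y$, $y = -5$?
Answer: $17049 + i \sqrt{61} \approx 17049.0 + 7.8102 i$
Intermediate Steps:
$F{\left(Y \right)} = -5$
$H{\left(n,R \right)} = 5 + n$ ($H{\left(n,R \right)} = n + 5 = 5 + n$)
$o{\left(V \right)} = i \sqrt{61}$ ($o{\left(V \right)} = \sqrt{-61 + \left(5 - 5\right)} = \sqrt{-61 + 0} = \sqrt{-61} = i \sqrt{61}$)
$\left(16998 + o{\left(-86 \right)}\right) + j{\left(-136,-82 \right)} = \left(16998 + i \sqrt{61}\right) + 51 = 17049 + i \sqrt{61}$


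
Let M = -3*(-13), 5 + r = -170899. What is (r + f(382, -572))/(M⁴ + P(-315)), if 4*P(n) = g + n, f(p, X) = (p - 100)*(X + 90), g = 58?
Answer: -1227312/9253507 ≈ -0.13263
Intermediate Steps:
r = -170904 (r = -5 - 170899 = -170904)
f(p, X) = (-100 + p)*(90 + X)
P(n) = 29/2 + n/4 (P(n) = (58 + n)/4 = 29/2 + n/4)
M = 39
(r + f(382, -572))/(M⁴ + P(-315)) = (-170904 + (-9000 - 100*(-572) + 90*382 - 572*382))/(39⁴ + (29/2 + (¼)*(-315))) = (-170904 + (-9000 + 57200 + 34380 - 218504))/(2313441 + (29/2 - 315/4)) = (-170904 - 135924)/(2313441 - 257/4) = -306828/9253507/4 = -306828*4/9253507 = -1227312/9253507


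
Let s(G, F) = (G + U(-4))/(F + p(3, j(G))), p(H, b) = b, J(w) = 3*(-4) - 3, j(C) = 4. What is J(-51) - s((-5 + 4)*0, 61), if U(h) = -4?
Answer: -971/65 ≈ -14.938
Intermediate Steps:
J(w) = -15 (J(w) = -12 - 3 = -15)
s(G, F) = (-4 + G)/(4 + F) (s(G, F) = (G - 4)/(F + 4) = (-4 + G)/(4 + F))
J(-51) - s((-5 + 4)*0, 61) = -15 - (-4 + (-5 + 4)*0)/(4 + 61) = -15 - (-4 - 1*0)/65 = -15 - (-4 + 0)/65 = -15 - (-4)/65 = -15 - 1*(-4/65) = -15 + 4/65 = -971/65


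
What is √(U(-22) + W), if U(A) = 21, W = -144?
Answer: I*√123 ≈ 11.091*I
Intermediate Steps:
√(U(-22) + W) = √(21 - 144) = √(-123) = I*√123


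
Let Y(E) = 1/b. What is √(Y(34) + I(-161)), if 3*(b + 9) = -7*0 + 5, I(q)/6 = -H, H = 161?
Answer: I*√467610/22 ≈ 31.083*I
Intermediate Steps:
I(q) = -966 (I(q) = 6*(-1*161) = 6*(-161) = -966)
b = -22/3 (b = -9 + (-7*0 + 5)/3 = -9 + (0 + 5)/3 = -9 + (⅓)*5 = -9 + 5/3 = -22/3 ≈ -7.3333)
Y(E) = -3/22 (Y(E) = 1/(-22/3) = -3/22)
√(Y(34) + I(-161)) = √(-3/22 - 966) = √(-21255/22) = I*√467610/22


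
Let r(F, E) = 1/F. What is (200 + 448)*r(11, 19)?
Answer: 648/11 ≈ 58.909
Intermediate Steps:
(200 + 448)*r(11, 19) = (200 + 448)/11 = 648*(1/11) = 648/11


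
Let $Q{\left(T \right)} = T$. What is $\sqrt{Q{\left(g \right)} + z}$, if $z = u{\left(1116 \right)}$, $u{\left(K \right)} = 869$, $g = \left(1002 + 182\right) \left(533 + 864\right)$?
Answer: $11 \sqrt{13677} \approx 1286.4$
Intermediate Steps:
$g = 1654048$ ($g = 1184 \cdot 1397 = 1654048$)
$z = 869$
$\sqrt{Q{\left(g \right)} + z} = \sqrt{1654048 + 869} = \sqrt{1654917} = 11 \sqrt{13677}$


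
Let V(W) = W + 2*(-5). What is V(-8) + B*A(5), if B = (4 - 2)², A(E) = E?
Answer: 2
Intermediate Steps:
V(W) = -10 + W (V(W) = W - 10 = -10 + W)
B = 4 (B = 2² = 4)
V(-8) + B*A(5) = (-10 - 8) + 4*5 = -18 + 20 = 2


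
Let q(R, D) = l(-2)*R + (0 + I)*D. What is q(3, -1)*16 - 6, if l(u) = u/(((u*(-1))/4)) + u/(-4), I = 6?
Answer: -270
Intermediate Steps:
l(u) = -4 - u/4 (l(u) = u/((-u*(¼))) + u*(-¼) = u/((-u/4)) - u/4 = u*(-4/u) - u/4 = -4 - u/4)
q(R, D) = 6*D - 7*R/2 (q(R, D) = (-4 - ¼*(-2))*R + (0 + 6)*D = (-4 + ½)*R + 6*D = -7*R/2 + 6*D = 6*D - 7*R/2)
q(3, -1)*16 - 6 = (6*(-1) - 7/2*3)*16 - 6 = (-6 - 21/2)*16 - 6 = -33/2*16 - 6 = -264 - 6 = -270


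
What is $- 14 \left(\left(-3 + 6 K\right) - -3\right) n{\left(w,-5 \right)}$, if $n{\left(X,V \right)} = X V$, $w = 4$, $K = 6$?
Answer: $10080$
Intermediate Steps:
$n{\left(X,V \right)} = V X$
$- 14 \left(\left(-3 + 6 K\right) - -3\right) n{\left(w,-5 \right)} = - 14 \left(\left(-3 + 6 \cdot 6\right) - -3\right) \left(\left(-5\right) 4\right) = - 14 \left(\left(-3 + 36\right) + 3\right) \left(-20\right) = - 14 \left(33 + 3\right) \left(-20\right) = \left(-14\right) 36 \left(-20\right) = \left(-504\right) \left(-20\right) = 10080$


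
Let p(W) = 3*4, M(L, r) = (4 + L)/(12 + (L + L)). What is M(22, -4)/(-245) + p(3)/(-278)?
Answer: -42967/953540 ≈ -0.045061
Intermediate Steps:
M(L, r) = (4 + L)/(12 + 2*L)
p(W) = 12
M(22, -4)/(-245) + p(3)/(-278) = ((4 + 22)/(2*(6 + 22)))/(-245) + 12/(-278) = ((½)*26/28)*(-1/245) + 12*(-1/278) = ((½)*(1/28)*26)*(-1/245) - 6/139 = (13/28)*(-1/245) - 6/139 = -13/6860 - 6/139 = -42967/953540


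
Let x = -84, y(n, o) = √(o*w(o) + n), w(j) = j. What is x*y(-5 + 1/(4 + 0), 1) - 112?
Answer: -112 - 42*I*√15 ≈ -112.0 - 162.67*I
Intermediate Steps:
y(n, o) = √(n + o²) (y(n, o) = √(o*o + n) = √(o² + n) = √(n + o²))
x*y(-5 + 1/(4 + 0), 1) - 112 = -84*√((-5 + 1/(4 + 0)) + 1²) - 112 = -84*√((-5 + 1/4) + 1) - 112 = -84*√((-5 + ¼) + 1) - 112 = -84*√(-19/4 + 1) - 112 = -42*I*√15 - 112 = -112 - 42*I*√15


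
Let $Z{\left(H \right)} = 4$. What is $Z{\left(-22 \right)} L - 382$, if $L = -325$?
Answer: $-1682$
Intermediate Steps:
$Z{\left(-22 \right)} L - 382 = 4 \left(-325\right) - 382 = -1300 - 382 = -1682$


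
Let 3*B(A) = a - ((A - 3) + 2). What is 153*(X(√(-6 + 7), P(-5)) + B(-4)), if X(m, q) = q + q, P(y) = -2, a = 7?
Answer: 0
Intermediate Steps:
X(m, q) = 2*q
B(A) = 8/3 - A/3 (B(A) = (7 - ((A - 3) + 2))/3 = (7 - ((-3 + A) + 2))/3 = (7 - (-1 + A))/3 = (7 + (1 - A))/3 = (8 - A)/3 = 8/3 - A/3)
153*(X(√(-6 + 7), P(-5)) + B(-4)) = 153*(2*(-2) + (8/3 - ⅓*(-4))) = 153*(-4 + (8/3 + 4/3)) = 153*(-4 + 4) = 153*0 = 0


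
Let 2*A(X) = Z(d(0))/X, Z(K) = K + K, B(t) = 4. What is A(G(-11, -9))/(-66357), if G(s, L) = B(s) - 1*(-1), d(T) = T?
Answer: 0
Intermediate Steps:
G(s, L) = 5 (G(s, L) = 4 - 1*(-1) = 4 + 1 = 5)
Z(K) = 2*K
A(X) = 0 (A(X) = ((2*0)/X)/2 = (0/X)/2 = (½)*0 = 0)
A(G(-11, -9))/(-66357) = 0/(-66357) = 0*(-1/66357) = 0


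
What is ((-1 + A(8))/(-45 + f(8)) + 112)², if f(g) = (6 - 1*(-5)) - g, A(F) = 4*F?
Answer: 21836929/1764 ≈ 12379.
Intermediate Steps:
f(g) = 11 - g (f(g) = (6 + 5) - g = 11 - g)
((-1 + A(8))/(-45 + f(8)) + 112)² = ((-1 + 4*8)/(-45 + (11 - 1*8)) + 112)² = ((-1 + 32)/(-45 + (11 - 8)) + 112)² = (31/(-45 + 3) + 112)² = (31/(-42) + 112)² = (31*(-1/42) + 112)² = (-31/42 + 112)² = (4673/42)² = 21836929/1764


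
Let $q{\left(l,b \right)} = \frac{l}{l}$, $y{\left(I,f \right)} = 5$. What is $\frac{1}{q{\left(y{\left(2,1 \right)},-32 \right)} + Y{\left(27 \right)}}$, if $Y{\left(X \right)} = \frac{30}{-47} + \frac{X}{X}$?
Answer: $\frac{47}{64} \approx 0.73438$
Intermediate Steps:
$q{\left(l,b \right)} = 1$
$Y{\left(X \right)} = \frac{17}{47}$ ($Y{\left(X \right)} = 30 \left(- \frac{1}{47}\right) + 1 = - \frac{30}{47} + 1 = \frac{17}{47}$)
$\frac{1}{q{\left(y{\left(2,1 \right)},-32 \right)} + Y{\left(27 \right)}} = \frac{1}{1 + \frac{17}{47}} = \frac{1}{\frac{64}{47}} = \frac{47}{64}$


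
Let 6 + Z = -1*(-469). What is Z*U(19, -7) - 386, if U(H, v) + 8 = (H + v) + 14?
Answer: 7948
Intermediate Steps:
U(H, v) = 6 + H + v (U(H, v) = -8 + ((H + v) + 14) = -8 + (14 + H + v) = 6 + H + v)
Z = 463 (Z = -6 - 1*(-469) = -6 + 469 = 463)
Z*U(19, -7) - 386 = 463*(6 + 19 - 7) - 386 = 463*18 - 386 = 8334 - 386 = 7948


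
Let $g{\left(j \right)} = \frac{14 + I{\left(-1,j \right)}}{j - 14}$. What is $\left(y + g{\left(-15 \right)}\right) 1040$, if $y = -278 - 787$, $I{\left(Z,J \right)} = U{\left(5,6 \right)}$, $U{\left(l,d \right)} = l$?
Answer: $- \frac{32140160}{29} \approx -1.1083 \cdot 10^{6}$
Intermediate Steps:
$I{\left(Z,J \right)} = 5$
$y = -1065$
$g{\left(j \right)} = \frac{19}{-14 + j}$ ($g{\left(j \right)} = \frac{14 + 5}{j - 14} = \frac{19}{-14 + j}$)
$\left(y + g{\left(-15 \right)}\right) 1040 = \left(-1065 + \frac{19}{-14 - 15}\right) 1040 = \left(-1065 + \frac{19}{-29}\right) 1040 = \left(-1065 + 19 \left(- \frac{1}{29}\right)\right) 1040 = \left(-1065 - \frac{19}{29}\right) 1040 = \left(- \frac{30904}{29}\right) 1040 = - \frac{32140160}{29}$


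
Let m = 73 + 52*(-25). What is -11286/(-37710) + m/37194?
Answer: 6916691/25973810 ≈ 0.26629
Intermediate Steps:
m = -1227 (m = 73 - 1300 = -1227)
-11286/(-37710) + m/37194 = -11286/(-37710) - 1227/37194 = -11286*(-1/37710) - 1227*1/37194 = 627/2095 - 409/12398 = 6916691/25973810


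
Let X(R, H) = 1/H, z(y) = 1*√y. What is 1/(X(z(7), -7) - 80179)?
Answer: -7/561254 ≈ -1.2472e-5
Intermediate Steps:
z(y) = √y
1/(X(z(7), -7) - 80179) = 1/(1/(-7) - 80179) = 1/(-⅐ - 80179) = 1/(-561254/7) = -7/561254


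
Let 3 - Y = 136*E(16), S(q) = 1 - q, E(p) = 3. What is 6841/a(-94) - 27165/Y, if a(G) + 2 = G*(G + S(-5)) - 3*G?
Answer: 15672379/230904 ≈ 67.874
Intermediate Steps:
Y = -405 (Y = 3 - 136*3 = 3 - 1*408 = 3 - 408 = -405)
a(G) = -2 - 3*G + G*(6 + G) (a(G) = -2 + (G*(G + (1 - 1*(-5))) - 3*G) = -2 + (G*(G + (1 + 5)) - 3*G) = -2 + (G*(G + 6) - 3*G) = -2 + (G*(6 + G) - 3*G) = -2 + (-3*G + G*(6 + G)) = -2 - 3*G + G*(6 + G))
6841/a(-94) - 27165/Y = 6841/(-2 + (-94)**2 + 3*(-94)) - 27165/(-405) = 6841/(-2 + 8836 - 282) - 27165*(-1/405) = 6841/8552 + 1811/27 = 15672379/230904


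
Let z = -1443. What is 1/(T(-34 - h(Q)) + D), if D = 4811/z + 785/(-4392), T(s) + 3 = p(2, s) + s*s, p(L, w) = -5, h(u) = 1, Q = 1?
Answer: 2112552/2563554895 ≈ 0.00082407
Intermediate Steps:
T(s) = -8 + s² (T(s) = -3 + (-5 + s*s) = -3 + (-5 + s²) = -8 + s²)
D = -7420889/2112552 (D = 4811/(-1443) + 785/(-4392) = 4811*(-1/1443) + 785*(-1/4392) = -4811/1443 - 785/4392 = -7420889/2112552 ≈ -3.5128)
1/(T(-34 - h(Q)) + D) = 1/((-8 + (-34 - 1*1)²) - 7420889/2112552) = 1/((-8 + (-34 - 1)²) - 7420889/2112552) = 1/((-8 + (-35)²) - 7420889/2112552) = 1/((-8 + 1225) - 7420889/2112552) = 1/(1217 - 7420889/2112552) = 1/(2563554895/2112552) = 2112552/2563554895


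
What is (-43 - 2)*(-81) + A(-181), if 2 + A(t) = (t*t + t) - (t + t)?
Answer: 36585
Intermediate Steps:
A(t) = -2 + t² - t (A(t) = -2 + ((t*t + t) - (t + t)) = -2 + ((t² + t) - 2*t) = -2 + ((t + t²) - 2*t) = -2 + (t² - t) = -2 + t² - t)
(-43 - 2)*(-81) + A(-181) = (-43 - 2)*(-81) + (-2 + (-181)² - 1*(-181)) = -45*(-81) + (-2 + 32761 + 181) = 3645 + 32940 = 36585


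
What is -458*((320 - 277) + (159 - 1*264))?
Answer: 28396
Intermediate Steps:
-458*((320 - 277) + (159 - 1*264)) = -458*(43 + (159 - 264)) = -458*(43 - 105) = -458*(-62) = 28396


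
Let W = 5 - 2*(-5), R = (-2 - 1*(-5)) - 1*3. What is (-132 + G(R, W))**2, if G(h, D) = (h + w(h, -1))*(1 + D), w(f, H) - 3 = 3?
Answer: 1296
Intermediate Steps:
w(f, H) = 6 (w(f, H) = 3 + 3 = 6)
R = 0 (R = (-2 + 5) - 3 = 3 - 3 = 0)
W = 15 (W = 5 + 10 = 15)
G(h, D) = (1 + D)*(6 + h) (G(h, D) = (h + 6)*(1 + D) = (6 + h)*(1 + D) = (1 + D)*(6 + h))
(-132 + G(R, W))**2 = (-132 + (6 + 0 + 6*15 + 15*0))**2 = (-132 + (6 + 0 + 90 + 0))**2 = (-132 + 96)**2 = (-36)**2 = 1296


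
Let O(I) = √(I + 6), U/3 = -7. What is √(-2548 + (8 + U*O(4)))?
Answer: √(-2540 - 21*√10) ≈ 51.053*I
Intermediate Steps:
U = -21 (U = 3*(-7) = -21)
O(I) = √(6 + I)
√(-2548 + (8 + U*O(4))) = √(-2548 + (8 - 21*√(6 + 4))) = √(-2548 + (8 - 21*√10)) = √(-2540 - 21*√10)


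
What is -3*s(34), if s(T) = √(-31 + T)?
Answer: -3*√3 ≈ -5.1962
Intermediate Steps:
-3*s(34) = -3*√(-31 + 34) = -3*√3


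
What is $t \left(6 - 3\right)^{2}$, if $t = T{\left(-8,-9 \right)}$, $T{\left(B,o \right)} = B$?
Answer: $-72$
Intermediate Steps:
$t = -8$
$t \left(6 - 3\right)^{2} = - 8 \left(6 - 3\right)^{2} = - 8 \cdot 3^{2} = \left(-8\right) 9 = -72$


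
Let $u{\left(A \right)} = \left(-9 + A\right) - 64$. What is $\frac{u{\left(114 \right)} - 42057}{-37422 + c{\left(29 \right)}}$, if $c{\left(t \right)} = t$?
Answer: $\frac{42016}{37393} \approx 1.1236$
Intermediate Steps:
$u{\left(A \right)} = -73 + A$
$\frac{u{\left(114 \right)} - 42057}{-37422 + c{\left(29 \right)}} = \frac{\left(-73 + 114\right) - 42057}{-37422 + 29} = \frac{41 - 42057}{-37393} = \left(-42016\right) \left(- \frac{1}{37393}\right) = \frac{42016}{37393}$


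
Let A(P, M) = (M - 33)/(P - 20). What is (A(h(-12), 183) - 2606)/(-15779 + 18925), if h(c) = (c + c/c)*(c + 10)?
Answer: -2531/3146 ≈ -0.80451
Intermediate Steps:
h(c) = (1 + c)*(10 + c) (h(c) = (c + 1)*(10 + c) = (1 + c)*(10 + c))
A(P, M) = (-33 + M)/(-20 + P)
(A(h(-12), 183) - 2606)/(-15779 + 18925) = ((-33 + 183)/(-20 + (10 + (-12)² + 11*(-12))) - 2606)/(-15779 + 18925) = (150/(-20 + (10 + 144 - 132)) - 2606)/3146 = (150/(-20 + 22) - 2606)*(1/3146) = (150/2 - 2606)*(1/3146) = ((½)*150 - 2606)*(1/3146) = (75 - 2606)*(1/3146) = -2531*1/3146 = -2531/3146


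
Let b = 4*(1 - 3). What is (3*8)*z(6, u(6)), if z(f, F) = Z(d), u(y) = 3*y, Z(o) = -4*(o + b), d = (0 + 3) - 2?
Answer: 672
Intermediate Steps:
b = -8 (b = 4*(-2) = -8)
d = 1 (d = 3 - 2 = 1)
Z(o) = 32 - 4*o (Z(o) = -4*(o - 8) = -4*(-8 + o) = 32 - 4*o)
z(f, F) = 28 (z(f, F) = 32 - 4*1 = 32 - 4 = 28)
(3*8)*z(6, u(6)) = (3*8)*28 = 24*28 = 672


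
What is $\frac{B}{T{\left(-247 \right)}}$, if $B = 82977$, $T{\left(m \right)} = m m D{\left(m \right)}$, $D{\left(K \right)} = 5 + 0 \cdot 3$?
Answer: $\frac{82977}{305045} \approx 0.27202$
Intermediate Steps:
$D{\left(K \right)} = 5$ ($D{\left(K \right)} = 5 + 0 = 5$)
$T{\left(m \right)} = 5 m^{2}$ ($T{\left(m \right)} = m m 5 = m^{2} \cdot 5 = 5 m^{2}$)
$\frac{B}{T{\left(-247 \right)}} = \frac{82977}{5 \left(-247\right)^{2}} = \frac{82977}{5 \cdot 61009} = \frac{82977}{305045}$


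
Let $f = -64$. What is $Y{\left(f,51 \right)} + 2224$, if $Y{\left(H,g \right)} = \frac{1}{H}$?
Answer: $\frac{142335}{64} \approx 2224.0$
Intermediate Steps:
$Y{\left(f,51 \right)} + 2224 = \frac{1}{-64} + 2224 = - \frac{1}{64} + 2224 = \frac{142335}{64}$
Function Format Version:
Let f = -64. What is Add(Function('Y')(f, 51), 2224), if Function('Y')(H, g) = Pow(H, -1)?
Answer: Rational(142335, 64) ≈ 2224.0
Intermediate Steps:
Add(Function('Y')(f, 51), 2224) = Add(Pow(-64, -1), 2224) = Add(Rational(-1, 64), 2224) = Rational(142335, 64)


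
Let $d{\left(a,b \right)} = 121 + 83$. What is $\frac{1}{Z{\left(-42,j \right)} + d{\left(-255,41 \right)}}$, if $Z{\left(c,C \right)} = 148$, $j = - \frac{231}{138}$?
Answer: $\frac{1}{352} \approx 0.0028409$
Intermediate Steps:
$j = - \frac{77}{46}$ ($j = \left(-231\right) \frac{1}{138} = - \frac{77}{46} \approx -1.6739$)
$d{\left(a,b \right)} = 204$
$\frac{1}{Z{\left(-42,j \right)} + d{\left(-255,41 \right)}} = \frac{1}{148 + 204} = \frac{1}{352}$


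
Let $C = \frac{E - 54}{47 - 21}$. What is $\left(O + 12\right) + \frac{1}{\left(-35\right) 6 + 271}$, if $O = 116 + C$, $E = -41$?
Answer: $\frac{197239}{1586} \approx 124.36$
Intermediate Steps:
$C = - \frac{95}{26}$ ($C = \frac{-41 - 54}{47 - 21} = - \frac{95}{26} \approx -3.6538$)
$O = \frac{2921}{26}$ ($O = 116 - \frac{95}{26} = \frac{2921}{26} \approx 112.35$)
$\left(O + 12\right) + \frac{1}{\left(-35\right) 6 + 271} = \left(\frac{2921}{26} + 12\right) + \frac{1}{\left(-35\right) 6 + 271} = \frac{3233}{26} + \frac{1}{-210 + 271} = \frac{3233}{26} + \frac{1}{61} = \frac{197239}{1586}$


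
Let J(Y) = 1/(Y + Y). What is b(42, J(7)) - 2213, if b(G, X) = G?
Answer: -2171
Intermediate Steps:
J(Y) = 1/(2*Y)
b(42, J(7)) - 2213 = 42 - 2213 = -2171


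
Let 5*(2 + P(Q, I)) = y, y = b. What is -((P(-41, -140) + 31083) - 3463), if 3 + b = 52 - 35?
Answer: -138104/5 ≈ -27621.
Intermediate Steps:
b = 14 (b = -3 + (52 - 35) = -3 + 17 = 14)
y = 14
P(Q, I) = 4/5 (P(Q, I) = -2 + (1/5)*14 = -2 + 14/5 = 4/5)
-((P(-41, -140) + 31083) - 3463) = -((4/5 + 31083) - 3463) = -(155419/5 - 3463) = -1*138104/5 = -138104/5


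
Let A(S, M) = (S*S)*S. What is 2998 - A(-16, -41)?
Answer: 7094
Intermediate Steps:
A(S, M) = S**3 (A(S, M) = S**2*S = S**3)
2998 - A(-16, -41) = 2998 - 1*(-16)**3 = 2998 - 1*(-4096) = 2998 + 4096 = 7094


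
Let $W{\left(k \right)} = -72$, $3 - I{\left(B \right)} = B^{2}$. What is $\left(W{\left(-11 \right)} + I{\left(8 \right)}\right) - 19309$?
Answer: $-19442$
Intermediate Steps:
$I{\left(B \right)} = 3 - B^{2}$
$\left(W{\left(-11 \right)} + I{\left(8 \right)}\right) - 19309 = \left(-72 + \left(3 - 8^{2}\right)\right) - 19309 = \left(-72 + \left(3 - 64\right)\right) - 19309 = \left(-72 - 61\right) - 19309 = -133 - 19309 = -19442$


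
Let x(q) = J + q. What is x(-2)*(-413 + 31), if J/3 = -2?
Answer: 3056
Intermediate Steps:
J = -6 (J = 3*(-2) = -6)
x(q) = -6 + q
x(-2)*(-413 + 31) = (-6 - 2)*(-413 + 31) = -8*(-382) = 3056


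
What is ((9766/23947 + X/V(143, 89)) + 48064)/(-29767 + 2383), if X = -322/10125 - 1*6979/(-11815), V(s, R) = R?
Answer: -2450888347497724033/1396357945247727000 ≈ -1.7552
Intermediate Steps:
X = 13371589/23925375 (X = -322*1/10125 - 6979*(-1/11815) = -322/10125 + 6979/11815 = 13371589/23925375 ≈ 0.55889)
((9766/23947 + X/V(143, 89)) + 48064)/(-29767 + 2383) = ((9766/23947 + (13371589/23925375)/89) + 48064)/(-29767 + 2383) = ((9766*(1/23947) + (13371589/23925375)*(1/89)) + 48064)/(-27384) = ((9766/23947 + 13371589/2129358375) + 48064)*(-1/27384) = (21115523332033/50991745006125 + 48064)*(-1/27384) = (2450888347497724033/50991745006125)*(-1/27384) = -2450888347497724033/1396357945247727000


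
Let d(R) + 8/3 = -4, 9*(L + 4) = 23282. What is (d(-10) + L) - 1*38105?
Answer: -319759/9 ≈ -35529.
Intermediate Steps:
L = 23246/9 (L = -4 + (⅑)*23282 = -4 + 23282/9 = 23246/9 ≈ 2582.9)
d(R) = -20/3 (d(R) = -8/3 - 4 = -20/3)
(d(-10) + L) - 1*38105 = (-20/3 + 23246/9) - 1*38105 = 23186/9 - 38105 = -319759/9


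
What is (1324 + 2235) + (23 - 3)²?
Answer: 3959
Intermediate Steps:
(1324 + 2235) + (23 - 3)² = 3559 + 20² = 3559 + 400 = 3959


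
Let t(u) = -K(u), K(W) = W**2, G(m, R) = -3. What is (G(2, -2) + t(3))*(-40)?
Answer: 480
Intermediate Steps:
t(u) = -u**2
(G(2, -2) + t(3))*(-40) = (-3 - 1*3**2)*(-40) = (-3 - 1*9)*(-40) = (-3 - 9)*(-40) = -12*(-40) = 480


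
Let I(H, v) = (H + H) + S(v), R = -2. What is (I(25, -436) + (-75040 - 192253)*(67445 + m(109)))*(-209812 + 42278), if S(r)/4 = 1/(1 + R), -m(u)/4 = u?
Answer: 3000707604236594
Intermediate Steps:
m(u) = -4*u
S(r) = -4 (S(r) = 4/(1 - 2) = 4/(-1) = 4*(-1) = -4)
I(H, v) = -4 + 2*H (I(H, v) = (H + H) - 4 = 2*H - 4 = -4 + 2*H)
(I(25, -436) + (-75040 - 192253)*(67445 + m(109)))*(-209812 + 42278) = ((-4 + 2*25) + (-75040 - 192253)*(67445 - 4*109))*(-209812 + 42278) = ((-4 + 50) - 267293*(67445 - 436))*(-167534) = (46 - 267293*67009)*(-167534) = (46 - 17911036637)*(-167534) = -17911036591*(-167534) = 3000707604236594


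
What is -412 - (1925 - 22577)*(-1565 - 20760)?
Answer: -461056312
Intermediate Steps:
-412 - (1925 - 22577)*(-1565 - 20760) = -412 - (-20652)*(-22325) = -412 - 1*461055900 = -412 - 461055900 = -461056312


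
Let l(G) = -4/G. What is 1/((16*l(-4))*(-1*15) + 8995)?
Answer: 1/8755 ≈ 0.00011422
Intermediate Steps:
1/((16*l(-4))*(-1*15) + 8995) = 1/((16*(-4/(-4)))*(-1*15) + 8995) = 1/((16*(-4*(-1/4)))*(-15) + 8995) = 1/((16*1)*(-15) + 8995) = 1/(16*(-15) + 8995) = 1/(-240 + 8995) = 1/8755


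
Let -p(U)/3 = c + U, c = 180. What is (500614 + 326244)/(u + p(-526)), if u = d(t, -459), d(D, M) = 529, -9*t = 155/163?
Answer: 826858/1567 ≈ 527.67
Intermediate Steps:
t = -155/1467 (t = -155/(9*163) = -⅑*155/163 = -155/1467 ≈ -0.10566)
u = 529
p(U) = -540 - 3*U (p(U) = -3*(180 + U) = -540 - 3*U)
(500614 + 326244)/(u + p(-526)) = (500614 + 326244)/(529 + (-540 - 3*(-526))) = 826858/(529 + (-540 + 1578)) = 826858/(529 + 1038) = 826858/1567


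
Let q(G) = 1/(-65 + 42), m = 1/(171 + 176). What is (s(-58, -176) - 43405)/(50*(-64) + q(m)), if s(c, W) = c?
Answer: 999649/73601 ≈ 13.582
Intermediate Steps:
m = 1/347 ≈ 0.0028818
q(G) = -1/23 (q(G) = 1/(-23) = -1/23)
(s(-58, -176) - 43405)/(50*(-64) + q(m)) = (-58 - 43405)/(50*(-64) - 1/23) = -43463/(-3200 - 1/23) = -43463/(-73601/23) = -43463*(-23/73601) = 999649/73601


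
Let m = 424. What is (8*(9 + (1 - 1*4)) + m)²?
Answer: 222784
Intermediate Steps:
(8*(9 + (1 - 1*4)) + m)² = (8*(9 + (1 - 1*4)) + 424)² = (8*(9 + (1 - 4)) + 424)² = (8*(9 - 3) + 424)² = (8*6 + 424)² = (48 + 424)² = 472² = 222784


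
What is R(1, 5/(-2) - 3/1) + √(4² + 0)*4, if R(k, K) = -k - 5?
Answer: 10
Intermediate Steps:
R(k, K) = -5 - k
R(1, 5/(-2) - 3/1) + √(4² + 0)*4 = (-5 - 1*1) + √(4² + 0)*4 = (-5 - 1) + √(16 + 0)*4 = -6 + √16*4 = -6 + 4*4 = -6 + 16 = 10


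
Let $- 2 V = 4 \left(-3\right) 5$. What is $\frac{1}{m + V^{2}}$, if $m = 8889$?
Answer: $\frac{1}{9789} \approx 0.00010216$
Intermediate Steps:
$V = 30$ ($V = - \frac{4 \left(-3\right) 5}{2} = - \frac{\left(-12\right) 5}{2} = \left(- \frac{1}{2}\right) \left(-60\right) = 30$)
$\frac{1}{m + V^{2}} = \frac{1}{8889 + 30^{2}} = \frac{1}{8889 + 900} = \frac{1}{9789}$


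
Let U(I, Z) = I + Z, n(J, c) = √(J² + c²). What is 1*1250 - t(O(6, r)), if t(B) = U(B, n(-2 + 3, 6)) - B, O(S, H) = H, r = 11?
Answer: 1250 - √37 ≈ 1243.9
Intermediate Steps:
t(B) = √37 (t(B) = (B + √((-2 + 3)² + 6²)) - B = (B + √(1² + 36)) - B = (B + √(1 + 36)) - B = (B + √37) - B = √37)
1*1250 - t(O(6, r)) = 1*1250 - √37 = 1250 - √37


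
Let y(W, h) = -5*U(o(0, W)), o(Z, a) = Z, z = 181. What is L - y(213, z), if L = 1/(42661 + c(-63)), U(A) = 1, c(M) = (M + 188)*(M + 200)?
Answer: 298931/59786 ≈ 5.0000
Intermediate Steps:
c(M) = (188 + M)*(200 + M)
y(W, h) = -5 (y(W, h) = -5*1 = -5)
L = 1/59786 (L = 1/(42661 + (37600 + (-63)² + 388*(-63))) = 1/(42661 + (37600 + 3969 - 24444)) = 1/(42661 + 17125) = 1/59786 ≈ 1.6726e-5)
L - y(213, z) = 1/59786 - 1*(-5) = 1/59786 + 5 = 298931/59786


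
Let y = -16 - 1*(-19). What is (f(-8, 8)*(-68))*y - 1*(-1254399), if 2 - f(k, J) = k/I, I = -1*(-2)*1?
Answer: 1253175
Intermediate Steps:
I = 2 (I = 2*1 = 2)
f(k, J) = 2 - k/2
y = 3 (y = -16 + 19 = 3)
(f(-8, 8)*(-68))*y - 1*(-1254399) = ((2 - 1/2*(-8))*(-68))*3 - 1*(-1254399) = ((2 + 4)*(-68))*3 + 1254399 = (6*(-68))*3 + 1254399 = -408*3 + 1254399 = -1224 + 1254399 = 1253175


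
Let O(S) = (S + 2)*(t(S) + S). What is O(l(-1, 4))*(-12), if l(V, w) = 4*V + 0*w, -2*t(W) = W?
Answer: -48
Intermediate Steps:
t(W) = -W/2
l(V, w) = 4*V (l(V, w) = 4*V + 0 = 4*V)
O(S) = S*(2 + S)/2 (O(S) = (S + 2)*(-S/2 + S) = (2 + S)*(S/2) = S*(2 + S)/2)
O(l(-1, 4))*(-12) = ((4*(-1))*(2 + 4*(-1))/2)*(-12) = ((½)*(-4)*(2 - 4))*(-12) = ((½)*(-4)*(-2))*(-12) = 4*(-12) = -48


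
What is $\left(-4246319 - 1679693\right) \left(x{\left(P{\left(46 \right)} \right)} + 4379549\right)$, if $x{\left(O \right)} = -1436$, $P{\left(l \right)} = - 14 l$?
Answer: $-25944750175356$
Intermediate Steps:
$\left(-4246319 - 1679693\right) \left(x{\left(P{\left(46 \right)} \right)} + 4379549\right) = \left(-4246319 - 1679693\right) \left(-1436 + 4379549\right) = \left(-5926012\right) 4378113 = -25944750175356$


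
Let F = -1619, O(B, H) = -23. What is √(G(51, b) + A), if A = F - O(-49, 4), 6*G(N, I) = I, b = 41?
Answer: I*√57210/6 ≈ 39.864*I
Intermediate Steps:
G(N, I) = I/6
A = -1596 (A = -1619 - 1*(-23) = -1619 + 23 = -1596)
√(G(51, b) + A) = √((⅙)*41 - 1596) = √(41/6 - 1596) = √(-9535/6) = I*√57210/6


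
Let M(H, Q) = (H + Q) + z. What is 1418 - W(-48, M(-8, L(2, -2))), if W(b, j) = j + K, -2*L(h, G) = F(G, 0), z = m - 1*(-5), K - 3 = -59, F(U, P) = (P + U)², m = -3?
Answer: 1482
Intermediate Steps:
K = -56 (K = 3 - 59 = -56)
z = 2 (z = -3 - 1*(-5) = -3 + 5 = 2)
L(h, G) = -G²/2 (L(h, G) = -(0 + G)²/2 = -G²/2)
M(H, Q) = 2 + H + Q (M(H, Q) = (H + Q) + 2 = 2 + H + Q)
W(b, j) = -56 + j (W(b, j) = j - 56 = -56 + j)
1418 - W(-48, M(-8, L(2, -2))) = 1418 - (-56 + (2 - 8 - ½*(-2)²)) = 1418 - (-56 + (2 - 8 - ½*4)) = 1418 - (-56 + (2 - 8 - 2)) = 1418 - (-56 - 8) = 1418 - 1*(-64) = 1418 + 64 = 1482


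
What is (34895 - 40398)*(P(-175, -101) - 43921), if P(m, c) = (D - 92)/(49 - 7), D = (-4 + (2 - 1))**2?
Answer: 10151741795/42 ≈ 2.4171e+8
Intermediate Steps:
D = 9 (D = (-4 + 1)**2 = (-3)**2 = 9)
P(m, c) = -83/42 (P(m, c) = (9 - 92)/(49 - 7) = -83/42)
(34895 - 40398)*(P(-175, -101) - 43921) = (34895 - 40398)*(-83/42 - 43921) = -5503*(-1844765/42) = 10151741795/42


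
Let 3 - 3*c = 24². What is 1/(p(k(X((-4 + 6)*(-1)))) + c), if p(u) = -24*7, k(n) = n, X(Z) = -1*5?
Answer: -1/359 ≈ -0.0027855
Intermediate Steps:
X(Z) = -5
c = -191 (c = 1 - ⅓*24² = 1 - ⅓*576 = 1 - 192 = -191)
p(u) = -168
1/(p(k(X((-4 + 6)*(-1)))) + c) = 1/(-168 - 191) = 1/(-359) = -1/359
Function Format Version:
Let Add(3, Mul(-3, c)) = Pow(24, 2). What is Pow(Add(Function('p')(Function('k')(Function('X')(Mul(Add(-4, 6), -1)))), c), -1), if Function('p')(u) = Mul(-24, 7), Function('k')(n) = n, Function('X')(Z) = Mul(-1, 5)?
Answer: Rational(-1, 359) ≈ -0.0027855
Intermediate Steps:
Function('X')(Z) = -5
c = -191 (c = Add(1, Mul(Rational(-1, 3), Pow(24, 2))) = Add(1, Mul(Rational(-1, 3), 576)) = Add(1, -192) = -191)
Function('p')(u) = -168
Pow(Add(Function('p')(Function('k')(Function('X')(Mul(Add(-4, 6), -1)))), c), -1) = Pow(Add(-168, -191), -1) = Pow(-359, -1) = Rational(-1, 359)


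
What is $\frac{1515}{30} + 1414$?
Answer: $\frac{2929}{2} \approx 1464.5$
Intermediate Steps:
$\frac{1515}{30} + 1414 = 1515 \cdot \frac{1}{30} + 1414 = \frac{101}{2} + 1414 = \frac{2929}{2}$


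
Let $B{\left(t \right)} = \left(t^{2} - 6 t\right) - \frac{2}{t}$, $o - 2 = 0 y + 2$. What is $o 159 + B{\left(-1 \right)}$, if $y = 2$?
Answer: $645$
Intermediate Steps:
$o = 4$ ($o = 2 + \left(0 \cdot 2 + 2\right) = 2 + \left(0 + 2\right) = 2 + 2 = 4$)
$B{\left(t \right)} = t^{2} - 6 t - \frac{2}{t}$
$o 159 + B{\left(-1 \right)} = 4 \cdot 159 + \frac{-2 + \left(-1\right)^{2} \left(-6 - 1\right)}{-1} = 636 - \left(-2 + 1 \left(-7\right)\right) = 636 - \left(-2 - 7\right) = 636 - -9 = 636 + 9 = 645$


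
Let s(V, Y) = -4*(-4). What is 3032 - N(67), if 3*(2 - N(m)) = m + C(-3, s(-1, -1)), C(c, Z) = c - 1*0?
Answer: 9154/3 ≈ 3051.3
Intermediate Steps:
s(V, Y) = 16
C(c, Z) = c (C(c, Z) = c + 0 = c)
N(m) = 3 - m/3 (N(m) = 2 - (m - 3)/3 = 2 - (-3 + m)/3 = 2 + (1 - m/3) = 3 - m/3)
3032 - N(67) = 3032 - (3 - ⅓*67) = 3032 - (3 - 67/3) = 3032 - 1*(-58/3) = 3032 + 58/3 = 9154/3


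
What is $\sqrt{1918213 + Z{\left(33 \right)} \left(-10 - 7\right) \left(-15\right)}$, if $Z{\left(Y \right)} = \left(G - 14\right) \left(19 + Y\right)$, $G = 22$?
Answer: $\sqrt{2024293} \approx 1422.8$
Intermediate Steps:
$Z{\left(Y \right)} = 152 + 8 Y$ ($Z{\left(Y \right)} = \left(22 - 14\right) \left(19 + Y\right) = 8 \left(19 + Y\right) = 152 + 8 Y$)
$\sqrt{1918213 + Z{\left(33 \right)} \left(-10 - 7\right) \left(-15\right)} = \sqrt{1918213 + \left(152 + 8 \cdot 33\right) \left(-10 - 7\right) \left(-15\right)} = \sqrt{1918213 + \left(152 + 264\right) \left(\left(-17\right) \left(-15\right)\right)} = \sqrt{1918213 + 416 \cdot 255} = \sqrt{1918213 + 106080} = \sqrt{2024293}$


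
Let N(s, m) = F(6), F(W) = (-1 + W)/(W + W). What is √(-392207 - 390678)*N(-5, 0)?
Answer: 5*I*√782885/12 ≈ 368.67*I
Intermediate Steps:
F(W) = (-1 + W)/(2*W) (F(W) = (-1 + W)/((2*W)) = (-1 + W)*(1/(2*W)) = (-1 + W)/(2*W))
N(s, m) = 5/12 (N(s, m) = (½)*(-1 + 6)/6 = (½)*(⅙)*5 = 5/12)
√(-392207 - 390678)*N(-5, 0) = √(-392207 - 390678)*(5/12) = √(-782885)*(5/12) = (I*√782885)*(5/12) = 5*I*√782885/12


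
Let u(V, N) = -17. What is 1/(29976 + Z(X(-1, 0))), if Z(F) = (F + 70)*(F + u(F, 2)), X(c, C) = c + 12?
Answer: 1/29490 ≈ 3.3910e-5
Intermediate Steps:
X(c, C) = 12 + c
Z(F) = (-17 + F)*(70 + F) (Z(F) = (F + 70)*(F - 17) = (70 + F)*(-17 + F) = (-17 + F)*(70 + F))
1/(29976 + Z(X(-1, 0))) = 1/(29976 + (-1190 + (12 - 1)**2 + 53*(12 - 1))) = 1/(29976 + (-1190 + 11**2 + 53*11)) = 1/(29976 + (-1190 + 121 + 583)) = 1/(29976 - 486) = 1/29490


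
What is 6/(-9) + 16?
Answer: 46/3 ≈ 15.333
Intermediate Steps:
6/(-9) + 16 = -1/9*6 + 16 = -2/3 + 16 = 46/3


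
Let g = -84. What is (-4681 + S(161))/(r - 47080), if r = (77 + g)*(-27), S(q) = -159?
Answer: 4840/46891 ≈ 0.10322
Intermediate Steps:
r = 189 (r = (77 - 84)*(-27) = -7*(-27) = 189)
(-4681 + S(161))/(r - 47080) = (-4681 - 159)/(189 - 47080) = -4840/(-46891) = -4840*(-1/46891) = 4840/46891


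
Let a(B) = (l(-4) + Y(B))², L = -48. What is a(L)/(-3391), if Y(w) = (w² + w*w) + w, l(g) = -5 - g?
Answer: -20784481/3391 ≈ -6129.3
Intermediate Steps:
Y(w) = w + 2*w² (Y(w) = (w² + w²) + w = 2*w² + w = w + 2*w²)
a(B) = (-1 + B*(1 + 2*B))² (a(B) = ((-5 - 1*(-4)) + B*(1 + 2*B))² = ((-5 + 4) + B*(1 + 2*B))² = (-1 + B*(1 + 2*B))²)
a(L)/(-3391) = (-1 - 48*(1 + 2*(-48)))²/(-3391) = (-1 - 48*(1 - 96))²*(-1/3391) = (-1 - 48*(-95))²*(-1/3391) = (-1 + 4560)²*(-1/3391) = 4559²*(-1/3391) = 20784481*(-1/3391) = -20784481/3391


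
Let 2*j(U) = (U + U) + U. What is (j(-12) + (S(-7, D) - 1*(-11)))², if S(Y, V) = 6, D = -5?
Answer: 1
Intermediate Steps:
j(U) = 3*U/2 (j(U) = ((U + U) + U)/2 = (2*U + U)/2 = (3*U)/2 = 3*U/2)
(j(-12) + (S(-7, D) - 1*(-11)))² = ((3/2)*(-12) + (6 - 1*(-11)))² = (-18 + (6 + 11))² = (-18 + 17)² = (-1)² = 1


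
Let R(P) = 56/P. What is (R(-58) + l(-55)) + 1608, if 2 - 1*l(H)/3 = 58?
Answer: 41732/29 ≈ 1439.0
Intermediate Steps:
l(H) = -168 (l(H) = 6 - 3*58 = 6 - 174 = -168)
(R(-58) + l(-55)) + 1608 = (56/(-58) - 168) + 1608 = (56*(-1/58) - 168) + 1608 = (-28/29 - 168) + 1608 = -4900/29 + 1608 = 41732/29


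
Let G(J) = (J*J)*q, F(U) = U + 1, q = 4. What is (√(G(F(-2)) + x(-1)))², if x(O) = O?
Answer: 3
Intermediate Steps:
F(U) = 1 + U
G(J) = 4*J² (G(J) = (J*J)*4 = J²*4 = 4*J²)
(√(G(F(-2)) + x(-1)))² = (√(4*(1 - 2)² - 1))² = (√(4*(-1)² - 1))² = (√(4*1 - 1))² = (√(4 - 1))² = (√3)² = 3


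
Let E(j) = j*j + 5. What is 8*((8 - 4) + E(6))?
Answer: 360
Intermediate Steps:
E(j) = 5 + j² (E(j) = j² + 5 = 5 + j²)
8*((8 - 4) + E(6)) = 8*((8 - 4) + (5 + 6²)) = 8*(4 + (5 + 36)) = 8*(4 + 41) = 8*45 = 360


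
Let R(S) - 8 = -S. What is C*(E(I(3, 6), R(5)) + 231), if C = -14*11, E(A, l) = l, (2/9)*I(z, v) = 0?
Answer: -36036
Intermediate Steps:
I(z, v) = 0 (I(z, v) = (9/2)*0 = 0)
R(S) = 8 - S
C = -154
C*(E(I(3, 6), R(5)) + 231) = -154*((8 - 1*5) + 231) = -154*((8 - 5) + 231) = -154*(3 + 231) = -154*234 = -36036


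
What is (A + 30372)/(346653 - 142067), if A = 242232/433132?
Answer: 1644415917/11076592919 ≈ 0.14846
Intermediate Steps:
A = 60558/108283 (A = 242232*(1/433132) = 60558/108283 ≈ 0.55926)
(A + 30372)/(346653 - 142067) = (60558/108283 + 30372)/(346653 - 142067) = (3288831834/108283)/204586 = (3288831834/108283)*(1/204586) = 1644415917/11076592919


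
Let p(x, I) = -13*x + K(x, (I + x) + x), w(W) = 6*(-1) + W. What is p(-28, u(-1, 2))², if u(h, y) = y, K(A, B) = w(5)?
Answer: 131769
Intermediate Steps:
w(W) = -6 + W
K(A, B) = -1 (K(A, B) = -6 + 5 = -1)
p(x, I) = -1 - 13*x (p(x, I) = -13*x - 1 = -1 - 13*x)
p(-28, u(-1, 2))² = (-1 - 13*(-28))² = (-1 + 364)² = 363² = 131769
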